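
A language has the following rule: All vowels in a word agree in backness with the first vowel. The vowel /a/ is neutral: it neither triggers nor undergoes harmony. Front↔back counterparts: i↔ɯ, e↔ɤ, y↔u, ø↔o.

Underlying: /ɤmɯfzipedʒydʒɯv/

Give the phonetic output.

[ɤmɯfzɯpɤdʒudʒɯv]

/i/ harmonizes with /ɤ/ ([+back]) → [ɯ]
/e/ harmonizes with /ɤ/ ([+back]) → [ɤ]
/y/ harmonizes with /ɤ/ ([+back]) → [u]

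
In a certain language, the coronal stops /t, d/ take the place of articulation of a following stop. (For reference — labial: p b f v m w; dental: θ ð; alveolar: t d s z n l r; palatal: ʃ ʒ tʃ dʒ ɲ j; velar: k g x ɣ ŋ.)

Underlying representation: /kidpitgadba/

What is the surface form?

/d/ before /p/ (labial) → [b]
/t/ before /g/ (velar) → [k]
/d/ before /b/ (labial) → [b]

[kibpikgabba]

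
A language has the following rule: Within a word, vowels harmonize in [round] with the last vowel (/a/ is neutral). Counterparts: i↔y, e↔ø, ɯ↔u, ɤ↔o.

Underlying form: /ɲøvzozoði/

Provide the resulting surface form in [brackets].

[ɲevzɤzɤði]

/ø/ harmonizes with /i/ ([-round]) → [e]
/o/ harmonizes with /i/ ([-round]) → [ɤ]
/o/ harmonizes with /i/ ([-round]) → [ɤ]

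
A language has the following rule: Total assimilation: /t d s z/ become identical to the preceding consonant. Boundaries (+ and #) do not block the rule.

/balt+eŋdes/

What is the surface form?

[ball+eŋŋes]

/t/ after /l/ → [l] (total assimilation)
/d/ after /ŋ/ → [ŋ] (total assimilation)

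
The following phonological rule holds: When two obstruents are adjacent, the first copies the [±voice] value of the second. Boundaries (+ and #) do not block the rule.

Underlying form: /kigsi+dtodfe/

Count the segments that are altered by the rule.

/g/ before /s/ (voiceless) → [k]
/d/ before /t/ (voiceless) → [t]
/d/ before /f/ (voiceless) → [t]
3 segments change.

3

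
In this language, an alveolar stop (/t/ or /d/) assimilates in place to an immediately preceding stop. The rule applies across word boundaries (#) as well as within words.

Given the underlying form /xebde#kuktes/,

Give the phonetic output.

/d/ after /b/ (labial) → [b]
/t/ after /k/ (velar) → [k]

[xebbe#kukkes]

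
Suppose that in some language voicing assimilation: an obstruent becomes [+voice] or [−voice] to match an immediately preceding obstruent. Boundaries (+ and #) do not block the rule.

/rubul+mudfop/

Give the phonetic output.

/f/ after /d/ (voiced) → [v]

[rubul+mudvop]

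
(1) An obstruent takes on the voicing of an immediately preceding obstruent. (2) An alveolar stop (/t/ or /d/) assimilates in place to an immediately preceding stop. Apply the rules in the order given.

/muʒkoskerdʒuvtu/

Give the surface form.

Rule 1: /k/ after /ʒ/ (voiced) → [g]
Rule 1: /t/ after /v/ (voiced) → [d]
After rule 1: muʒgoskerdʒuvdu
Rule 2: no segment meets the rule's conditions; no change.

[muʒgoskerdʒuvdu]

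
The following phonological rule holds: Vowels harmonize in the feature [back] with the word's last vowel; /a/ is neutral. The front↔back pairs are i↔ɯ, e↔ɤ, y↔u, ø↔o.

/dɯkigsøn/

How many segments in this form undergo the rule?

/ɯ/ harmonizes with /ø/ ([-back]) → [i]
1 segment changes.

1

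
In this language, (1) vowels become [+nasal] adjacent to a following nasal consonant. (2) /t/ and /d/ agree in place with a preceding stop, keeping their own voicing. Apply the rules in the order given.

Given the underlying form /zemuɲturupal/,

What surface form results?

[zẽmũɲturupal]

Rule 1: /e/ before nasal /m/ → [ẽ]
Rule 1: /u/ before nasal /ɲ/ → [ũ]
After rule 1: zẽmũɲturupal
Rule 2: no segment meets the rule's conditions; no change.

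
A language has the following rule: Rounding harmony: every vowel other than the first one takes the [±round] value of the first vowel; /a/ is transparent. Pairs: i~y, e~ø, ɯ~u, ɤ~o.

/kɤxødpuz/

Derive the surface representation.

/ø/ harmonizes with /ɤ/ ([-round]) → [e]
/u/ harmonizes with /ɤ/ ([-round]) → [ɯ]

[kɤxedpɯz]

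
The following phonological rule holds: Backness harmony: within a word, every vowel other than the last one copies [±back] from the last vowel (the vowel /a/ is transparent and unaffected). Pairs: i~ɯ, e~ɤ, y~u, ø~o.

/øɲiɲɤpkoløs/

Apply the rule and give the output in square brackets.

/ɤ/ harmonizes with /ø/ ([-back]) → [e]
/o/ harmonizes with /ø/ ([-back]) → [ø]

[øɲiɲepkøløs]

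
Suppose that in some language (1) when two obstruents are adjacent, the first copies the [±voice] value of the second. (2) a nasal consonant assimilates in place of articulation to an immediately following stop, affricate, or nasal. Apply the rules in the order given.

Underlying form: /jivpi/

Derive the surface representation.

[jifpi]

Rule 1: /v/ before /p/ (voiceless) → [f]
After rule 1: jifpi
Rule 2: no segment meets the rule's conditions; no change.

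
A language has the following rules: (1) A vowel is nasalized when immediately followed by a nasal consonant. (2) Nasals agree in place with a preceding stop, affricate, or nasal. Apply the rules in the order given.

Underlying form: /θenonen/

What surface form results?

Rule 1: /e/ before nasal /n/ → [ẽ]
Rule 1: /o/ before nasal /n/ → [õ]
Rule 1: /e/ before nasal /n/ → [ẽ]
After rule 1: θẽnõnẽn
Rule 2: no segment meets the rule's conditions; no change.

[θẽnõnẽn]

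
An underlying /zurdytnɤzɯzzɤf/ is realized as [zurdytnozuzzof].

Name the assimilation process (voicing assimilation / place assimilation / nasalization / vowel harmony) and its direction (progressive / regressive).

vowel harmony, progressive

/ɤ/→[o] /ɯ/→[u] /ɤ/→[o].
Vowels agree with the first vowel, so the harmony is progressive.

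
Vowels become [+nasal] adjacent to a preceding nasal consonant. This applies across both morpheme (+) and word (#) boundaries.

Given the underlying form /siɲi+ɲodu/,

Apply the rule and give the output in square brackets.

[siɲĩ+ɲõdu]

/i/ after nasal /ɲ/ → [ĩ]
/o/ after nasal /ɲ/ → [õ]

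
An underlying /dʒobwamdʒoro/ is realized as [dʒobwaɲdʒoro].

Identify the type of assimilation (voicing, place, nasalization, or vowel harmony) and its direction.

place assimilation, regressive

/m/→[ɲ].
Each target copies a feature from the following segment, so the direction is regressive.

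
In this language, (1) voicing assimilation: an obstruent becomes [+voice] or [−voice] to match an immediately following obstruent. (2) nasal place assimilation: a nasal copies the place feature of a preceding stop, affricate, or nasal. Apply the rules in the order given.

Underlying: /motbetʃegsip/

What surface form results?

[modbetʃeksip]

Rule 1: /t/ before /b/ (voiced) → [d]
Rule 1: /g/ before /s/ (voiceless) → [k]
After rule 1: modbetʃeksip
Rule 2: no segment meets the rule's conditions; no change.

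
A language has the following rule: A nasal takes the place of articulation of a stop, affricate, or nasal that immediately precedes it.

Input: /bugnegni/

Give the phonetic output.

[bugŋegŋi]

/n/ after /g/ (velar) → [ŋ]
/n/ after /g/ (velar) → [ŋ]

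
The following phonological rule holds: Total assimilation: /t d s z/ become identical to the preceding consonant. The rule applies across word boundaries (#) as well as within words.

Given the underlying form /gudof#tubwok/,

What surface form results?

[gudof#fubwok]

/t/ after /f/ → [f] (total assimilation)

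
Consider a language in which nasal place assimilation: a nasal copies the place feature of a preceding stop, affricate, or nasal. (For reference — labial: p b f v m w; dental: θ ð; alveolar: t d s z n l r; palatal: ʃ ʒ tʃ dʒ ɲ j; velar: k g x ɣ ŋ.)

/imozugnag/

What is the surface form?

[imozugŋag]

/n/ after /g/ (velar) → [ŋ]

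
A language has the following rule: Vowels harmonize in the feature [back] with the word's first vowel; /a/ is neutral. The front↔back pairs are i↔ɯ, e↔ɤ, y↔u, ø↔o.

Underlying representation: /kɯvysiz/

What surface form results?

/y/ harmonizes with /ɯ/ ([+back]) → [u]
/i/ harmonizes with /ɯ/ ([+back]) → [ɯ]

[kɯvusɯz]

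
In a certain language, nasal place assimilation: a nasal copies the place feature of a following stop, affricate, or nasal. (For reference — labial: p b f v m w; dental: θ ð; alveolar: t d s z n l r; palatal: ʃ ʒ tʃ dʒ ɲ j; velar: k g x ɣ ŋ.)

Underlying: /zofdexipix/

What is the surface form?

no segment meets the rule's conditions; no change.

[zofdexipix]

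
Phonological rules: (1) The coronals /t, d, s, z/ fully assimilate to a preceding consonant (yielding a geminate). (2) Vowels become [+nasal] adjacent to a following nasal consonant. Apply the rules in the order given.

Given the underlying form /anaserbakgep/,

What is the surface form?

[ãnaserbakgep]

Rule 1: no segment meets the rule's conditions; no change.
After rule 1: anaserbakgep
Rule 2: /a/ before nasal /n/ → [ã]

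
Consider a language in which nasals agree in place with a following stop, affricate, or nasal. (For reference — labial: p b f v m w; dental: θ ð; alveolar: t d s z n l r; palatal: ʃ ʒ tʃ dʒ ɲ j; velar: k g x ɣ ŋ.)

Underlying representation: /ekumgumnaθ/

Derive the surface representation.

[ekuŋgunnaθ]

/m/ before /g/ (velar) → [ŋ]
/m/ before /n/ (alveolar) → [n]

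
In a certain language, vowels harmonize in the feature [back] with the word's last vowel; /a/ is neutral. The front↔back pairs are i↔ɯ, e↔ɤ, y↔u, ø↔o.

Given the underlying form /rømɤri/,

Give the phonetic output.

/ɤ/ harmonizes with /i/ ([-back]) → [e]

[rømeri]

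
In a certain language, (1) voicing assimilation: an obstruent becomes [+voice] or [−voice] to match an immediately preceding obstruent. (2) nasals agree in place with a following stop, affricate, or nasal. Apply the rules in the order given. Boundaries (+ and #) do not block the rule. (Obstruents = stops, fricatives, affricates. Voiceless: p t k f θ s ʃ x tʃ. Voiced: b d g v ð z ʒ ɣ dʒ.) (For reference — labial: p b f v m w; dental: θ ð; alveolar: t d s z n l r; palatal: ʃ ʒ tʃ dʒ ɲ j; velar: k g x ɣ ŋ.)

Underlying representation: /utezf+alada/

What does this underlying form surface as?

[utezv+alada]

Rule 1: /f/ after /z/ (voiced) → [v]
After rule 1: utezv+alada
Rule 2: no segment meets the rule's conditions; no change.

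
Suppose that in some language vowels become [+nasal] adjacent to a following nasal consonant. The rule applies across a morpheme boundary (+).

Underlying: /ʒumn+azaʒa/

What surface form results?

[ʒũmn+azaʒa]

/u/ before nasal /m/ → [ũ]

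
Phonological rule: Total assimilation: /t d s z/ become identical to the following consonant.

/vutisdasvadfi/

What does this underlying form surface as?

/s/ before /d/ → [d] (total assimilation)
/s/ before /v/ → [v] (total assimilation)
/d/ before /f/ → [f] (total assimilation)

[vutiddavvaffi]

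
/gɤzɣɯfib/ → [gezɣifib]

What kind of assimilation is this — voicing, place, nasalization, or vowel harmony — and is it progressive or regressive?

vowel harmony, regressive

/ɤ/→[e] /ɯ/→[i].
Vowels agree with the last vowel, so the harmony is regressive.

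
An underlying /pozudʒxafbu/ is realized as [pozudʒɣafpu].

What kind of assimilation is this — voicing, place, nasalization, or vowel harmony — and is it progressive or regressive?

/x/→[ɣ] /b/→[p].
Each target copies a feature from the preceding segment, so the direction is progressive.

voicing assimilation, progressive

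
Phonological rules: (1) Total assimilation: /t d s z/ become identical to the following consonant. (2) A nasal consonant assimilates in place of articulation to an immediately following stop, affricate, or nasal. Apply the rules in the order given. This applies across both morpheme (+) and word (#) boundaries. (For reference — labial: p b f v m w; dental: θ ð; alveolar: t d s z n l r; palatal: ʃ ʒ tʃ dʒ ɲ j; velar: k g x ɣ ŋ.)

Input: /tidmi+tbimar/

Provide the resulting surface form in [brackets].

[timmi+bbimar]

Rule 1: /d/ before /m/ → [m] (total assimilation)
Rule 1: /t/ before /b/ → [b] (total assimilation)
After rule 1: timmi+bbimar
Rule 2: no segment meets the rule's conditions; no change.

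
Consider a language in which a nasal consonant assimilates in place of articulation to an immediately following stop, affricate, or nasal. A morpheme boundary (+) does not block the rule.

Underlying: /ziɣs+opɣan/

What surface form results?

no segment meets the rule's conditions; no change.

[ziɣs+opɣan]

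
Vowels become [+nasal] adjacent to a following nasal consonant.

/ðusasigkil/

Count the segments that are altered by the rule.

No segment meets the rule's conditions.

0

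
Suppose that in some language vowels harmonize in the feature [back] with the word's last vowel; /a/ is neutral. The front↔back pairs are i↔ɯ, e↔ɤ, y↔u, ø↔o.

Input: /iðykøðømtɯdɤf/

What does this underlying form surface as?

/i/ harmonizes with /ɤ/ ([+back]) → [ɯ]
/y/ harmonizes with /ɤ/ ([+back]) → [u]
/ø/ harmonizes with /ɤ/ ([+back]) → [o]
/ø/ harmonizes with /ɤ/ ([+back]) → [o]

[ɯðukoðomtɯdɤf]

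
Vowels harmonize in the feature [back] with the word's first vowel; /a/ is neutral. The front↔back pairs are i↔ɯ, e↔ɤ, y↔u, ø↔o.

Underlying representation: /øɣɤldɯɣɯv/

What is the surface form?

/ɤ/ harmonizes with /ø/ ([-back]) → [e]
/ɯ/ harmonizes with /ø/ ([-back]) → [i]
/ɯ/ harmonizes with /ø/ ([-back]) → [i]

[øɣeldiɣiv]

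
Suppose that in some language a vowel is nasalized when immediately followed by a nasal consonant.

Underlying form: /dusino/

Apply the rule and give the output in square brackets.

/i/ before nasal /n/ → [ĩ]

[dusĩno]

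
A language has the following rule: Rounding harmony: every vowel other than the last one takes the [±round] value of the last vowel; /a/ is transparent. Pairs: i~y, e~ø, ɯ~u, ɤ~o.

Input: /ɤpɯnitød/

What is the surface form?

[opunytød]

/ɤ/ harmonizes with /ø/ ([+round]) → [o]
/ɯ/ harmonizes with /ø/ ([+round]) → [u]
/i/ harmonizes with /ø/ ([+round]) → [y]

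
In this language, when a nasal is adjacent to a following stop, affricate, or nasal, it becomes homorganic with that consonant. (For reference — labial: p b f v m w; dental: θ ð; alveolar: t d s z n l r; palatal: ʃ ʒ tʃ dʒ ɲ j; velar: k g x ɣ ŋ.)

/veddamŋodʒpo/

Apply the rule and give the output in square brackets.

[veddaŋŋodʒpo]

/m/ before /ŋ/ (velar) → [ŋ]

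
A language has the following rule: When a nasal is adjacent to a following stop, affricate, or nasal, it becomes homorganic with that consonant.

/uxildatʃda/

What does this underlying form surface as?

no segment meets the rule's conditions; no change.

[uxildatʃda]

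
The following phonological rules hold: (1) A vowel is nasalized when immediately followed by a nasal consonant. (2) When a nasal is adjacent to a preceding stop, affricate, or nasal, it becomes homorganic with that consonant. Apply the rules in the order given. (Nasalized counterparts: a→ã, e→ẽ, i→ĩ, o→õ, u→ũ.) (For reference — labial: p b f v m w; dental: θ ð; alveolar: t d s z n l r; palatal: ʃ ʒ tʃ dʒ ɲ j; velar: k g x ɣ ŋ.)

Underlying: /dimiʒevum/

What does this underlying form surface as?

Rule 1: /i/ before nasal /m/ → [ĩ]
Rule 1: /u/ before nasal /m/ → [ũ]
After rule 1: dĩmiʒevũm
Rule 2: no segment meets the rule's conditions; no change.

[dĩmiʒevũm]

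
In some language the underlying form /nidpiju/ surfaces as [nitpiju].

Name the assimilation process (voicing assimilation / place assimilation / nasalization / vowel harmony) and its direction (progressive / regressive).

voicing assimilation, regressive

/d/→[t].
Each target copies a feature from the following segment, so the direction is regressive.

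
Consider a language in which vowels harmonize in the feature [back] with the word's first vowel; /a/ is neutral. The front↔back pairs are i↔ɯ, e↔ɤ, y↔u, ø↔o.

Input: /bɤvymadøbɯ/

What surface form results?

/y/ harmonizes with /ɤ/ ([+back]) → [u]
/ø/ harmonizes with /ɤ/ ([+back]) → [o]

[bɤvumadobɯ]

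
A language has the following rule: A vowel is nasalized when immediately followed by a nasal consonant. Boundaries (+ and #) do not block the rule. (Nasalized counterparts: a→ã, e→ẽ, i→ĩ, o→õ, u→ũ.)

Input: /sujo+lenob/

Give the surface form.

/e/ before nasal /n/ → [ẽ]

[sujo+lẽnob]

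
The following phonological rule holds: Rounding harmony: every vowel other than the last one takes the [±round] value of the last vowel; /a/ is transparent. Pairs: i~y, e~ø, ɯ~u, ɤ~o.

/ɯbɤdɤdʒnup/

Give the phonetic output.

/ɯ/ harmonizes with /u/ ([+round]) → [u]
/ɤ/ harmonizes with /u/ ([+round]) → [o]
/ɤ/ harmonizes with /u/ ([+round]) → [o]

[ubododʒnup]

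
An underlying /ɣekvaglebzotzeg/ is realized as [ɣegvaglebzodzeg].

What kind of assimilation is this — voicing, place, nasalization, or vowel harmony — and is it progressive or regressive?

voicing assimilation, regressive

/k/→[g] /t/→[d].
Each target copies a feature from the following segment, so the direction is regressive.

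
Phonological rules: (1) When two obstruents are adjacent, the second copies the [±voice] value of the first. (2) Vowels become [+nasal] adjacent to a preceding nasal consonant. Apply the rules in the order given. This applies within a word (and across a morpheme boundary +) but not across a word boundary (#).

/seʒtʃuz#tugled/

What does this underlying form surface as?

Rule 1: /tʃ/ after /ʒ/ (voiced) → [dʒ]
After rule 1: seʒdʒuz#tugled
Rule 2: no segment meets the rule's conditions; no change.

[seʒdʒuz#tugled]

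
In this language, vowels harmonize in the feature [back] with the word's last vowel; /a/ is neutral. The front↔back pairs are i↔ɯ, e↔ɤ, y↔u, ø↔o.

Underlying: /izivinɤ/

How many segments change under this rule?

3

/i/ harmonizes with /ɤ/ ([+back]) → [ɯ]
/i/ harmonizes with /ɤ/ ([+back]) → [ɯ]
/i/ harmonizes with /ɤ/ ([+back]) → [ɯ]
3 segments change.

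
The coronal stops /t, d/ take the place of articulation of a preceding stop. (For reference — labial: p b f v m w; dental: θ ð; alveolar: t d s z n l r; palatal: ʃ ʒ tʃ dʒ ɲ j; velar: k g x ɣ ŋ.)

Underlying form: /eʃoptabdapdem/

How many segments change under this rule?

3

/t/ after /p/ (labial) → [p]
/d/ after /b/ (labial) → [b]
/d/ after /p/ (labial) → [b]
3 segments change.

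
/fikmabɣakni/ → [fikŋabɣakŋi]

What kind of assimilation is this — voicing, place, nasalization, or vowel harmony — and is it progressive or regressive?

/m/→[ŋ] /n/→[ŋ].
Each target copies a feature from the preceding segment, so the direction is progressive.

place assimilation, progressive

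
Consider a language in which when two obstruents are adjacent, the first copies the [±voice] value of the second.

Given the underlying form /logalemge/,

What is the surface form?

no segment meets the rule's conditions; no change.

[logalemge]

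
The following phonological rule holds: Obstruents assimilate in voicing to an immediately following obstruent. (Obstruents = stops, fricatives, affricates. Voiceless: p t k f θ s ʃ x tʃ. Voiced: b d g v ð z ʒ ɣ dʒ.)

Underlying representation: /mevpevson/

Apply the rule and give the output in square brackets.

[mefpefson]

/v/ before /p/ (voiceless) → [f]
/v/ before /s/ (voiceless) → [f]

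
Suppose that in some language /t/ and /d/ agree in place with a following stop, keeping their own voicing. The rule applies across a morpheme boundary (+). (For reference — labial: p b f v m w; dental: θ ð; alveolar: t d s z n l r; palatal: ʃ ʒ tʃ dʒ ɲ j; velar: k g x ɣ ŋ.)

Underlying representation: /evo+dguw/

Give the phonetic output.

/d/ before /g/ (velar) → [g]

[evo+gguw]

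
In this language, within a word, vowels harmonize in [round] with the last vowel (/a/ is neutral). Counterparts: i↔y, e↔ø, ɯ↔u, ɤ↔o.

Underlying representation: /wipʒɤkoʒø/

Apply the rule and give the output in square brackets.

[wypʒokoʒø]

/i/ harmonizes with /ø/ ([+round]) → [y]
/ɤ/ harmonizes with /ø/ ([+round]) → [o]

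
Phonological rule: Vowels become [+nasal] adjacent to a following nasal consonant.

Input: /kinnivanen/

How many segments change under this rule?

/i/ before nasal /n/ → [ĩ]
/a/ before nasal /n/ → [ã]
/e/ before nasal /n/ → [ẽ]
3 segments change.

3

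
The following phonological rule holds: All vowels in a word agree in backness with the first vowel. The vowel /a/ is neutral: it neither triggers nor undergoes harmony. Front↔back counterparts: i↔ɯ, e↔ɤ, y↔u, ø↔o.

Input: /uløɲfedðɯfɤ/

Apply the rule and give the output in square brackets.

[uloɲfɤdðɯfɤ]

/ø/ harmonizes with /u/ ([+back]) → [o]
/e/ harmonizes with /u/ ([+back]) → [ɤ]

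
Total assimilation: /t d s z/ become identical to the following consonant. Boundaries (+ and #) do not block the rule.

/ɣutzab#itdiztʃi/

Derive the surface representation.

[ɣuzzab#idditʃtʃi]

/t/ before /z/ → [z] (total assimilation)
/t/ before /d/ → [d] (total assimilation)
/z/ before /tʃ/ → [tʃ] (total assimilation)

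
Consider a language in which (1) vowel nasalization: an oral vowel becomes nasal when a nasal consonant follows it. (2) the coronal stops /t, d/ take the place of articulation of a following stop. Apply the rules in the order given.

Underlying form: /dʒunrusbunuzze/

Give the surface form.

Rule 1: /u/ before nasal /n/ → [ũ]
Rule 1: /u/ before nasal /n/ → [ũ]
After rule 1: dʒũnrusbũnuzze
Rule 2: no segment meets the rule's conditions; no change.

[dʒũnrusbũnuzze]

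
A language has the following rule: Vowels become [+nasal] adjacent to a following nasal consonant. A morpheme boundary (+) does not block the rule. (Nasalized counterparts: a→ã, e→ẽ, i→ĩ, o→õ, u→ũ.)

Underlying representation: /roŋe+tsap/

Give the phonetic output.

/o/ before nasal /ŋ/ → [õ]

[rõŋe+tsap]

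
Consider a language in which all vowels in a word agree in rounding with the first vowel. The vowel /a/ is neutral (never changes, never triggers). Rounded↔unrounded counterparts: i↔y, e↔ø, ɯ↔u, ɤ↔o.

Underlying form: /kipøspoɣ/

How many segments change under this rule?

/ø/ harmonizes with /i/ ([-round]) → [e]
/o/ harmonizes with /i/ ([-round]) → [ɤ]
2 segments change.

2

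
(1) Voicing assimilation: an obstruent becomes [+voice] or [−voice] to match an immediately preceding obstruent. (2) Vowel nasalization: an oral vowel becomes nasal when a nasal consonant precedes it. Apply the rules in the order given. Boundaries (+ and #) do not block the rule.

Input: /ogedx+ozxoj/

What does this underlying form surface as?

Rule 1: /x/ after /d/ (voiced) → [ɣ]
Rule 1: /x/ after /z/ (voiced) → [ɣ]
After rule 1: ogedɣ+ozɣoj
Rule 2: no segment meets the rule's conditions; no change.

[ogedɣ+ozɣoj]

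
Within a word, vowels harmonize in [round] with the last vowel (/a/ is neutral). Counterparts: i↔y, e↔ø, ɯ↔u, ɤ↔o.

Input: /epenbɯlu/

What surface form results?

[øpønbulu]

/e/ harmonizes with /u/ ([+round]) → [ø]
/e/ harmonizes with /u/ ([+round]) → [ø]
/ɯ/ harmonizes with /u/ ([+round]) → [u]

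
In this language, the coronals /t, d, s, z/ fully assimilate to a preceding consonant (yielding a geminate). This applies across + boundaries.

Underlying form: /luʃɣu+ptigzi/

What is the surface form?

[luʃɣu+ppiggi]

/t/ after /p/ → [p] (total assimilation)
/z/ after /g/ → [g] (total assimilation)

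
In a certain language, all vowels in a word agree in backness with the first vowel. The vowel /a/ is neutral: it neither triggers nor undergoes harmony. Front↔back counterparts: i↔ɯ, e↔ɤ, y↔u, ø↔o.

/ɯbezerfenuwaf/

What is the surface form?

[ɯbɤzɤrfɤnuwaf]

/e/ harmonizes with /ɯ/ ([+back]) → [ɤ]
/e/ harmonizes with /ɯ/ ([+back]) → [ɤ]
/e/ harmonizes with /ɯ/ ([+back]) → [ɤ]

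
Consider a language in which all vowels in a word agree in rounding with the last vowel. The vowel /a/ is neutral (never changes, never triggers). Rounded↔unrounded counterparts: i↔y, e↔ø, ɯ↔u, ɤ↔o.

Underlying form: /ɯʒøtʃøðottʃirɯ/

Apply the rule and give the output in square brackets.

/ø/ harmonizes with /ɯ/ ([-round]) → [e]
/ø/ harmonizes with /ɯ/ ([-round]) → [e]
/o/ harmonizes with /ɯ/ ([-round]) → [ɤ]

[ɯʒetʃeðɤttʃirɯ]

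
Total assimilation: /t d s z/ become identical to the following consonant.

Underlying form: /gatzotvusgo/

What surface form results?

/t/ before /z/ → [z] (total assimilation)
/t/ before /v/ → [v] (total assimilation)
/s/ before /g/ → [g] (total assimilation)

[gazzovvuggo]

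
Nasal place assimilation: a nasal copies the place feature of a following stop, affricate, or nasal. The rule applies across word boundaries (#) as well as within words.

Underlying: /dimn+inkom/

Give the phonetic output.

/m/ before /n/ (alveolar) → [n]
/n/ before /k/ (velar) → [ŋ]

[dinn+iŋkom]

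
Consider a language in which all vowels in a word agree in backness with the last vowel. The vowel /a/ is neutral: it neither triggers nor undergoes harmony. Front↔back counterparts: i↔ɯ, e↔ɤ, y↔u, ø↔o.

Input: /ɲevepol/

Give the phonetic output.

/e/ harmonizes with /o/ ([+back]) → [ɤ]
/e/ harmonizes with /o/ ([+back]) → [ɤ]

[ɲɤvɤpol]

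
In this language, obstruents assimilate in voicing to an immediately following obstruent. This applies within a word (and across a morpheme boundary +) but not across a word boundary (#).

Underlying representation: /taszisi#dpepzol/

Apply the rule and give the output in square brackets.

/s/ before /z/ (voiced) → [z]
/d/ before /p/ (voiceless) → [t]
/p/ before /z/ (voiced) → [b]

[tazzisi#tpebzol]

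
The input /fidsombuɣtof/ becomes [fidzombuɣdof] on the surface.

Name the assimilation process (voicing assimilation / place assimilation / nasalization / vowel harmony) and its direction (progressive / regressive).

/s/→[z] /t/→[d].
Each target copies a feature from the preceding segment, so the direction is progressive.

voicing assimilation, progressive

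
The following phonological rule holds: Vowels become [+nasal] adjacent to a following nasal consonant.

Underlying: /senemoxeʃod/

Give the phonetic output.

/e/ before nasal /n/ → [ẽ]
/e/ before nasal /m/ → [ẽ]

[sẽnẽmoxeʃod]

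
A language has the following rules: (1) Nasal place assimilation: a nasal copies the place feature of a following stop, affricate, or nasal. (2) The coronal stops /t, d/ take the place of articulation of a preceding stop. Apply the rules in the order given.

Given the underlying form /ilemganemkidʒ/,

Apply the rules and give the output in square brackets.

Rule 1: /m/ before /g/ (velar) → [ŋ]
Rule 1: /m/ before /k/ (velar) → [ŋ]
After rule 1: ileŋganeŋkidʒ
Rule 2: no segment meets the rule's conditions; no change.

[ileŋganeŋkidʒ]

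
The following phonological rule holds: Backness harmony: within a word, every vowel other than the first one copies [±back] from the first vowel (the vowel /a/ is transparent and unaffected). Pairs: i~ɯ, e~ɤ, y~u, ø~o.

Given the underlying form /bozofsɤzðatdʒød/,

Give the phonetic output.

[bozofsɤzðatdʒod]

/ø/ harmonizes with /o/ ([+back]) → [o]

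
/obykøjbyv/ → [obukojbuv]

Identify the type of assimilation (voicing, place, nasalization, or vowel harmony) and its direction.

vowel harmony, progressive

/y/→[u] /ø/→[o] /y/→[u].
Vowels agree with the first vowel, so the harmony is progressive.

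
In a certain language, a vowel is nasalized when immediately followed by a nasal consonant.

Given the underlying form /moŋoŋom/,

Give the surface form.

/o/ before nasal /ŋ/ → [õ]
/o/ before nasal /ŋ/ → [õ]
/o/ before nasal /m/ → [õ]

[mõŋõŋõm]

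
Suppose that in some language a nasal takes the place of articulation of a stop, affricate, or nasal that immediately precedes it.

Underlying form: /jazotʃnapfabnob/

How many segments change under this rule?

/n/ after /tʃ/ (palatal) → [ɲ]
/n/ after /b/ (labial) → [m]
2 segments change.

2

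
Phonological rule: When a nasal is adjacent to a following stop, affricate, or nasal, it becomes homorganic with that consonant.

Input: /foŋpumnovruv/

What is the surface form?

[fompunnovruv]

/ŋ/ before /p/ (labial) → [m]
/m/ before /n/ (alveolar) → [n]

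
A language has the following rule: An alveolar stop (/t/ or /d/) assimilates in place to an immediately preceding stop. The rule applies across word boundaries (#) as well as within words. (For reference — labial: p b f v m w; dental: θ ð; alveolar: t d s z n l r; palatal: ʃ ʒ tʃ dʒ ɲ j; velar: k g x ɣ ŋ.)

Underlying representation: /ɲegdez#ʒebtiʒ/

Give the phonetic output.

/d/ after /g/ (velar) → [g]
/t/ after /b/ (labial) → [p]

[ɲeggez#ʒebpiʒ]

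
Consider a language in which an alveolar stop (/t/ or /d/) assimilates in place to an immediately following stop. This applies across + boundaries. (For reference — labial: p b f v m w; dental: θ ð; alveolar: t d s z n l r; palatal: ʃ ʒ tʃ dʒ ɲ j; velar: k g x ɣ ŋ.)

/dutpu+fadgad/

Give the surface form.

/t/ before /p/ (labial) → [p]
/d/ before /g/ (velar) → [g]

[duppu+faggad]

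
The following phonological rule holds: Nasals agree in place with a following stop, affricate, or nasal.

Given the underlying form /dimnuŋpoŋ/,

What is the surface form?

[dinnumpoŋ]

/m/ before /n/ (alveolar) → [n]
/ŋ/ before /p/ (labial) → [m]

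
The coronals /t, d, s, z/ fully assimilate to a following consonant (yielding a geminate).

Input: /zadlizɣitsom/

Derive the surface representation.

[zalliɣɣissom]

/d/ before /l/ → [l] (total assimilation)
/z/ before /ɣ/ → [ɣ] (total assimilation)
/t/ before /s/ → [s] (total assimilation)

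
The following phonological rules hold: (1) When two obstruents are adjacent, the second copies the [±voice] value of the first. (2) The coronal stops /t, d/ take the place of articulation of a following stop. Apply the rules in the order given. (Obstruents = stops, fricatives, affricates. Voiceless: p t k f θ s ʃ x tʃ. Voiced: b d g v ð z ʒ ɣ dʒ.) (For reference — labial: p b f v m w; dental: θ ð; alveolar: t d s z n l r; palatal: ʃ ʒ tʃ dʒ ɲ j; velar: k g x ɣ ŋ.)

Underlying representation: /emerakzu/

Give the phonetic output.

[emeraksu]

Rule 1: /z/ after /k/ (voiceless) → [s]
After rule 1: emeraksu
Rule 2: no segment meets the rule's conditions; no change.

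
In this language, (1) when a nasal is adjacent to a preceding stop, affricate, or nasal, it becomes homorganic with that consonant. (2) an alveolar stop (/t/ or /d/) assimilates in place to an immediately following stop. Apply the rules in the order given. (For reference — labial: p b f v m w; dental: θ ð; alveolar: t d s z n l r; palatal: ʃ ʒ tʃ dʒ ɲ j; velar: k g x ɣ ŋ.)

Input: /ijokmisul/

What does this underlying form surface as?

Rule 1: /m/ after /k/ (velar) → [ŋ]
After rule 1: ijokŋisul
Rule 2: no segment meets the rule's conditions; no change.

[ijokŋisul]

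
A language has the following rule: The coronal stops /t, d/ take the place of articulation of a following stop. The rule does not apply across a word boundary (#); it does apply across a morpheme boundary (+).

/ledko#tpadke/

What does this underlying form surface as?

[legko#ppagke]

/d/ before /k/ (velar) → [g]
/t/ before /p/ (labial) → [p]
/d/ before /k/ (velar) → [g]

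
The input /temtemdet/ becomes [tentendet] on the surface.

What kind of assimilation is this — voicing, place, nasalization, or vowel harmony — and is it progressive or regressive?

place assimilation, regressive

/m/→[n] /m/→[n].
Each target copies a feature from the following segment, so the direction is regressive.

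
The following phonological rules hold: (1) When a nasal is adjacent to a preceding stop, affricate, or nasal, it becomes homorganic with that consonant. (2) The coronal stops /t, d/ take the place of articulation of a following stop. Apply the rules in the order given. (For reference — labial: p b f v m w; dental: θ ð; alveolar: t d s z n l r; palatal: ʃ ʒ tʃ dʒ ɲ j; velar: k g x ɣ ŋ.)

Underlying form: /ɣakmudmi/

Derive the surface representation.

[ɣakŋudni]

Rule 1: /m/ after /k/ (velar) → [ŋ]
Rule 1: /m/ after /d/ (alveolar) → [n]
After rule 1: ɣakŋudni
Rule 2: no segment meets the rule's conditions; no change.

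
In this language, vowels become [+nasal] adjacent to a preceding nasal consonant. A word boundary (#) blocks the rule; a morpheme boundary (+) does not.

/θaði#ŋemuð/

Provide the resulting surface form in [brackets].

[θaði#ŋẽmũð]

/e/ after nasal /ŋ/ → [ẽ]
/u/ after nasal /m/ → [ũ]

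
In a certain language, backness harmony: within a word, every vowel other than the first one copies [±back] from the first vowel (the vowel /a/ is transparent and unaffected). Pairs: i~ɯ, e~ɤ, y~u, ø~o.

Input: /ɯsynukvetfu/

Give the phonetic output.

/y/ harmonizes with /ɯ/ ([+back]) → [u]
/e/ harmonizes with /ɯ/ ([+back]) → [ɤ]

[ɯsunukvɤtfu]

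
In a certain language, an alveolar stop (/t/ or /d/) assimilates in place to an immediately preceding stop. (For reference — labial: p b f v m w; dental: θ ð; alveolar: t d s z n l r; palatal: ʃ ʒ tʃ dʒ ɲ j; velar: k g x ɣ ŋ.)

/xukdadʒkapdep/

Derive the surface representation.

/d/ after /k/ (velar) → [g]
/d/ after /p/ (labial) → [b]

[xukgadʒkapbep]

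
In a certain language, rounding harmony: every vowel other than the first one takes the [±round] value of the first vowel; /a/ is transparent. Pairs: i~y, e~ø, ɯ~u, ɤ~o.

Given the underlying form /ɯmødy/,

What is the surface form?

/ø/ harmonizes with /ɯ/ ([-round]) → [e]
/y/ harmonizes with /ɯ/ ([-round]) → [i]

[ɯmedi]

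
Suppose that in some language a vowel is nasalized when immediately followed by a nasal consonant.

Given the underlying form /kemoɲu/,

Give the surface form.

/e/ before nasal /m/ → [ẽ]
/o/ before nasal /ɲ/ → [õ]

[kẽmõɲu]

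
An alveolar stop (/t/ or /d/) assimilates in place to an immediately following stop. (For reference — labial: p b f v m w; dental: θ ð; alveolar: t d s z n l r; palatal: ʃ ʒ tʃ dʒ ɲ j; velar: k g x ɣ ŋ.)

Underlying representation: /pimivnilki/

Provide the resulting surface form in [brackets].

no segment meets the rule's conditions; no change.

[pimivnilki]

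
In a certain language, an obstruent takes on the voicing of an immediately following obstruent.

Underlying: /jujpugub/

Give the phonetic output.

[jujpugub]

no segment meets the rule's conditions; no change.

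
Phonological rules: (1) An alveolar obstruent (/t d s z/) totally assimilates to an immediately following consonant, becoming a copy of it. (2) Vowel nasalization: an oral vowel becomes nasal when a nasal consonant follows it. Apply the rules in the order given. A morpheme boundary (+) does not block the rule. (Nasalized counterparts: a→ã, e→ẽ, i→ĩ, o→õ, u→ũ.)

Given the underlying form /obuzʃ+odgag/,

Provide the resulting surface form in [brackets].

[obuʃʃ+oggag]

Rule 1: /z/ before /ʃ/ → [ʃ] (total assimilation)
Rule 1: /d/ before /g/ → [g] (total assimilation)
After rule 1: obuʃʃ+oggag
Rule 2: no segment meets the rule's conditions; no change.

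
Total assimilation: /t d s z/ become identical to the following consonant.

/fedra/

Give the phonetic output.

[ferra]

/d/ before /r/ → [r] (total assimilation)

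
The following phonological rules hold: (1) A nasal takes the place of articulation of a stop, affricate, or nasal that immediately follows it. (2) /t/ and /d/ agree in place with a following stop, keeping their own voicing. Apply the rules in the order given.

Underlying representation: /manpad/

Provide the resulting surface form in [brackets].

[mampad]

Rule 1: /n/ before /p/ (labial) → [m]
After rule 1: mampad
Rule 2: no segment meets the rule's conditions; no change.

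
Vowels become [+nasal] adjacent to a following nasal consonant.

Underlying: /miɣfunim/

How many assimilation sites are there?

/u/ before nasal /n/ → [ũ]
/i/ before nasal /m/ → [ĩ]
2 segments change.

2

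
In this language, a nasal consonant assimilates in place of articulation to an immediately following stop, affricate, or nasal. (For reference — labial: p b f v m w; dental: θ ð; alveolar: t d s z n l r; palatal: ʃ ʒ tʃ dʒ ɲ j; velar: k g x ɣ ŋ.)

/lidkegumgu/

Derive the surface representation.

/m/ before /g/ (velar) → [ŋ]

[lidkeguŋgu]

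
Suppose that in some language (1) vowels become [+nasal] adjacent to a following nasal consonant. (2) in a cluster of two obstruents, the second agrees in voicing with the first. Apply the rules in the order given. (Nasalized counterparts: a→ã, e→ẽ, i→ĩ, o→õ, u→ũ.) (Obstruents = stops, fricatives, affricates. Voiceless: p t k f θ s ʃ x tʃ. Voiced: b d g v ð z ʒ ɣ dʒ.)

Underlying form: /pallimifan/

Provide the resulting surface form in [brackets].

Rule 1: /i/ before nasal /m/ → [ĩ]
Rule 1: /a/ before nasal /n/ → [ã]
After rule 1: pallĩmifãn
Rule 2: no segment meets the rule's conditions; no change.

[pallĩmifãn]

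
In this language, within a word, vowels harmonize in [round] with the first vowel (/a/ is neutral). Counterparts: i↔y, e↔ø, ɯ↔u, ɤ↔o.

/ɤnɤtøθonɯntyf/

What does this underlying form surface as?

/ø/ harmonizes with /ɤ/ ([-round]) → [e]
/o/ harmonizes with /ɤ/ ([-round]) → [ɤ]
/y/ harmonizes with /ɤ/ ([-round]) → [i]

[ɤnɤteθɤnɯntif]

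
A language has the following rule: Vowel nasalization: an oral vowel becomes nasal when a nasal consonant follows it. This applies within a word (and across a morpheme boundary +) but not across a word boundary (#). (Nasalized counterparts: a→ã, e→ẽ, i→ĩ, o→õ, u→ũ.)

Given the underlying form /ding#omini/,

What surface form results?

/i/ before nasal /n/ → [ĩ]
/o/ before nasal /m/ → [õ]
/i/ before nasal /n/ → [ĩ]

[dĩng#õmĩni]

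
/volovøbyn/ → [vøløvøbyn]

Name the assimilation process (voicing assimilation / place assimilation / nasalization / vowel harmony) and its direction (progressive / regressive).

/o/→[ø] /o/→[ø].
Vowels agree with the last vowel, so the harmony is regressive.

vowel harmony, regressive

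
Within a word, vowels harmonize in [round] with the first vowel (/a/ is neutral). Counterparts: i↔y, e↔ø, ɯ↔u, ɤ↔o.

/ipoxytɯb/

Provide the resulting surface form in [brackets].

[ipɤxitɯb]

/o/ harmonizes with /i/ ([-round]) → [ɤ]
/y/ harmonizes with /i/ ([-round]) → [i]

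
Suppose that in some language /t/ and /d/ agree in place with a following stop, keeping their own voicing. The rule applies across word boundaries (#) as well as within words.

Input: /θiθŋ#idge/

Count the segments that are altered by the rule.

/d/ before /g/ (velar) → [g]
1 segment changes.

1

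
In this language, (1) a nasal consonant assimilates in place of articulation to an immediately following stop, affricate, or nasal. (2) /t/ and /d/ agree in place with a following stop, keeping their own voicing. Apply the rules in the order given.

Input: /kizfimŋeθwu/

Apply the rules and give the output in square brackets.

Rule 1: /m/ before /ŋ/ (velar) → [ŋ]
After rule 1: kizfiŋŋeθwu
Rule 2: no segment meets the rule's conditions; no change.

[kizfiŋŋeθwu]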